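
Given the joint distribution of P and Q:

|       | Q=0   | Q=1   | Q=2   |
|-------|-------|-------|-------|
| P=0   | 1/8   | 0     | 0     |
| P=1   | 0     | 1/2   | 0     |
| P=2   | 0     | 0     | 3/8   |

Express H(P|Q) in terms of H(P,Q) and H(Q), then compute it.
H(P|Q) = H(P,Q) - H(Q)

Marginal P(Q) (column sums):
  P(Q=0) = 1/8 + 0 + 0 = 1/8
  P(Q=1) = 0 + 1/2 + 0 = 1/2
  P(Q=2) = 0 + 0 + 3/8 = 3/8

H(P,Q) = -[(1/8)·log₂(1/8) + (1/2)·log₂(1/2) + (3/8)·log₂(3/8)]
  = 0.3750 + 0.5000 + 0.5306
  = 1.4056 bits
H(Q) = -[(1/8)·log₂(1/8) + (1/2)·log₂(1/2) + (3/8)·log₂(3/8)]
  = 0.3750 + 0.5000 + 0.5306
  = 1.4056 bits

H(P|Q) = 1.4056 - 1.4056 = 0.0000 bits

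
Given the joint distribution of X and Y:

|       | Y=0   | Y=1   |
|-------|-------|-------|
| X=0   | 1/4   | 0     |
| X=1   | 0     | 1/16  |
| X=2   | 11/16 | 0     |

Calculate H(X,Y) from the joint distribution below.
H(X,Y) = -Σ P(X,Y) log₂ P(X,Y), summed over the non-zero cells:
H(X,Y) = -[(1/4)·log₂(1/4) + (1/16)·log₂(1/16) + (11/16)·log₂(11/16)]
  = 0.5000 + 0.2500 + 0.3716
  = 1.1216 bits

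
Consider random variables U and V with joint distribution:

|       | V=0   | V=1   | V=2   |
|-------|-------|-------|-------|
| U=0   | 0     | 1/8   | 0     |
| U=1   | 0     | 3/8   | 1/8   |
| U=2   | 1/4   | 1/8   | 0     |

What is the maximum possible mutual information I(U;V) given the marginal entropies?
The upper bound on mutual information is I(U;V) ≤ min(H(U), H(V)).

Marginal P(U) (row sums):
  P(U=0) = 0 + 1/8 + 0 = 1/8
  P(U=1) = 0 + 3/8 + 1/8 = 1/2
  P(U=2) = 1/4 + 1/8 + 0 = 3/8
Marginal P(V) (column sums):
  P(V=0) = 0 + 0 + 1/4 = 1/4
  P(V=1) = 1/8 + 3/8 + 1/8 = 5/8
  P(V=2) = 0 + 1/8 + 0 = 1/8

H(U) = -[(1/8)·log₂(1/8) + (1/2)·log₂(1/2) + (3/8)·log₂(3/8)]
  = 0.3750 + 0.5000 + 0.5306
  = 1.4056 bits
H(V) = -[(1/4)·log₂(1/4) + (5/8)·log₂(5/8) + (1/8)·log₂(1/8)]
  = 0.5000 + 0.4238 + 0.3750
  = 1.2988 bits

Maximum possible I(U;V) = min(1.4056, 1.2988) = 1.2988 bits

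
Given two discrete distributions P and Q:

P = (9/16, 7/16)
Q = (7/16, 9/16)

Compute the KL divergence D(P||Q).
D(P||Q) = Σ P(i) log₂(P(i)/Q(i))
  i=0: (9/16) × log₂((9/16)/(7/16)) = (9/16) × log₂(9/7) = 0.2039
  i=1: (7/16) × log₂((7/16)/(9/16)) = (7/16) × log₂(7/9) = -0.1586
D(P||Q) = 0.2039 - 0.1586
  = 0.0453 bits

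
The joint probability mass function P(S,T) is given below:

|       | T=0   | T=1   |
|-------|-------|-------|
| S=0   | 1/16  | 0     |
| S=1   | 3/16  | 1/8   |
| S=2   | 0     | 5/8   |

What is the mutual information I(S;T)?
Marginal P(S) (row sums):
  P(S=0) = 1/16 + 0 = 1/16
  P(S=1) = 3/16 + 1/8 = 5/16
  P(S=2) = 0 + 5/8 = 5/8
Marginal P(T) (column sums):
  P(T=0) = 1/16 + 3/16 + 0 = 1/4
  P(T=1) = 0 + 1/8 + 5/8 = 3/4

H(S) = -[(1/16)·log₂(1/16) + (5/16)·log₂(5/16) + (5/8)·log₂(5/8)]
  = 0.2500 + 0.5244 + 0.4238
  = 1.1982 bits
H(T) = -[(1/4)·log₂(1/4) + (3/4)·log₂(3/4)]
  = 0.5000 + 0.3113
  = 0.8113 bits
H(S,T) = -[(1/16)·log₂(1/16) + (3/16)·log₂(3/16) + (1/8)·log₂(1/8) + (5/8)·log₂(5/8)]
  = 0.2500 + 0.4528 + 0.3750 + 0.4238
  = 1.5016 bits

I(S;T) = H(S) + H(T) - H(S,T)
  = 1.1982 + 0.8113 - 1.5016
  = 0.5079 bits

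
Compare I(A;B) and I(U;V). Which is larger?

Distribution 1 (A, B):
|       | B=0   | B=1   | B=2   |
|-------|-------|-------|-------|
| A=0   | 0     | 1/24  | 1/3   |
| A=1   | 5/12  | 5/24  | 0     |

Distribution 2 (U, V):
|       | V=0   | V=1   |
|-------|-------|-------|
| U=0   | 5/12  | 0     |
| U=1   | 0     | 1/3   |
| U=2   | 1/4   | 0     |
Distribution 1 (A, B):
Marginal P(A) (row sums):
  P(A=0) = 0 + 1/24 + 1/3 = 3/8
  P(A=1) = 5/12 + 5/24 + 0 = 5/8
Marginal P(B) (column sums):
  P(B=0) = 0 + 5/12 = 5/12
  P(B=1) = 1/24 + 5/24 = 1/4
  P(B=2) = 1/3 + 0 = 1/3

H(A) = -[(3/8)·log₂(3/8) + (5/8)·log₂(5/8)]
  = 0.5306 + 0.4238
  = 0.9544 bits
H(B) = -[(5/12)·log₂(5/12) + (1/4)·log₂(1/4) + (1/3)·log₂(1/3)]
  = 0.5263 + 0.5000 + 0.5283
  = 1.5546 bits
H(A,B) = -[(1/24)·log₂(1/24) + (1/3)·log₂(1/3) + (5/12)·log₂(5/12) + (5/24)·log₂(5/24)]
  = 0.1910 + 0.5283 + 0.5263 + 0.4715
  = 1.7171 bits

I(A;B) = H(A) + H(B) - H(A,B)
  = 0.9544 + 1.5546 - 1.7171
  = 0.7919 bits

Distribution 2 (U, V):
Marginal P(U) (row sums):
  P(U=0) = 5/12 + 0 = 5/12
  P(U=1) = 0 + 1/3 = 1/3
  P(U=2) = 1/4 + 0 = 1/4
Marginal P(V) (column sums):
  P(V=0) = 5/12 + 0 + 1/4 = 2/3
  P(V=1) = 0 + 1/3 + 0 = 1/3

H(U) = -[(5/12)·log₂(5/12) + (1/3)·log₂(1/3) + (1/4)·log₂(1/4)]
  = 0.5263 + 0.5283 + 0.5000
  = 1.5546 bits
H(V) = -[(2/3)·log₂(2/3) + (1/3)·log₂(1/3)]
  = 0.3900 + 0.5283
  = 0.9183 bits
H(U,V) = -[(5/12)·log₂(5/12) + (1/3)·log₂(1/3) + (1/4)·log₂(1/4)]
  = 0.5263 + 0.5283 + 0.5000
  = 1.5546 bits

I(U;V) = H(U) + H(V) - H(U,V)
  = 1.5546 + 0.9183 - 1.5546
  = 0.9183 bits

I(U;V) = 0.9183 bits > I(A;B) = 0.7919 bits, so (U, V) has the higher mutual information (stronger dependence).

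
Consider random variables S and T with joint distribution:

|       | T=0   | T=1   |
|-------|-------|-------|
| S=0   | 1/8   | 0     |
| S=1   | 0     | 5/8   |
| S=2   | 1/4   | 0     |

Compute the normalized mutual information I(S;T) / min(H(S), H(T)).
Marginal P(S) (row sums):
  P(S=0) = 1/8 + 0 = 1/8
  P(S=1) = 0 + 5/8 = 5/8
  P(S=2) = 1/4 + 0 = 1/4
Marginal P(T) (column sums):
  P(T=0) = 1/8 + 0 + 1/4 = 3/8
  P(T=1) = 0 + 5/8 + 0 = 5/8

H(S) = -[(1/8)·log₂(1/8) + (5/8)·log₂(5/8) + (1/4)·log₂(1/4)]
  = 0.3750 + 0.4238 + 0.5000
  = 1.2988 bits
H(T) = -[(3/8)·log₂(3/8) + (5/8)·log₂(5/8)]
  = 0.5306 + 0.4238
  = 0.9544 bits
H(S,T) = -[(1/8)·log₂(1/8) + (5/8)·log₂(5/8) + (1/4)·log₂(1/4)]
  = 0.3750 + 0.4238 + 0.5000
  = 1.2988 bits

I(S;T) = H(S) + H(T) - H(S,T)
  = 1.2988 + 0.9544 - 1.2988
  = 0.9544 bits

min(H(S), H(T)) = min(1.2988, 0.9544) = 0.9544 bits
Normalized MI = 0.9544 / 0.9544 = 1.0000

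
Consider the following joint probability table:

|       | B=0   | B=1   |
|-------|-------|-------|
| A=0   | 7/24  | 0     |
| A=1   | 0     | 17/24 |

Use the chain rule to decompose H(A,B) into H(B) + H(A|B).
By the chain rule: H(A,B) = H(B) + H(A|B)

Marginal P(B) (column sums):
  P(B=0) = 7/24 + 0 = 7/24
  P(B=1) = 0 + 17/24 = 17/24
H(B) = -[(7/24)·log₂(7/24) + (17/24)·log₂(17/24)]
  = 0.5185 + 0.3524
  = 0.8709 bits
H(A|B) = -Σ P(A,B)·log₂ P(A|B), where P(A|B) = P(A,B) / P(B)
  (cells with P(A,B) = 0 contribute 0)
  (A=0,B=0): P(A|B) = (7/24)/(7/24) = 1;  -(7/24)·log₂(1) = 0.0000
  (A=1,B=1): P(A|B) = (17/24)/(17/24) = 1;  -(17/24)·log₂(1) = 0.0000
H(A|B) = 0.0000 + 0.0000
  = 0.0000 bits

H(A,B) = H(B) + H(A|B) = 0.8709 + 0.0000 = 0.8709 bits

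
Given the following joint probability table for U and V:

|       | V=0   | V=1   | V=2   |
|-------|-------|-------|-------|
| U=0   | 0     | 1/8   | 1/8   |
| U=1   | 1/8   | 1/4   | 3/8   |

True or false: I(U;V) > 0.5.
Marginal P(U) (row sums):
  P(U=0) = 0 + 1/8 + 1/8 = 1/4
  P(U=1) = 1/8 + 1/4 + 3/8 = 3/4
Marginal P(V) (column sums):
  P(V=0) = 0 + 1/8 = 1/8
  P(V=1) = 1/8 + 1/4 = 3/8
  P(V=2) = 1/8 + 3/8 = 1/2

H(U) = -[(1/4)·log₂(1/4) + (3/4)·log₂(3/4)]
  = 0.5000 + 0.3113
  = 0.8113 bits
H(V) = -[(1/8)·log₂(1/8) + (3/8)·log₂(3/8) + (1/2)·log₂(1/2)]
  = 0.3750 + 0.5306 + 0.5000
  = 1.4056 bits
H(U,V) = -[(1/8)·log₂(1/8) + (1/8)·log₂(1/8) + (1/8)·log₂(1/8) + (1/4)·log₂(1/4) + (3/8)·log₂(3/8)]
  = 0.3750 + 0.3750 + 0.3750 + 0.5000 + 0.5306
  = 2.1556 bits

I(U;V) = H(U) + H(V) - H(U,V)
  = 0.8113 + 1.4056 - 2.1556
  = 0.0613 bits

False. I(U;V) = 0.0613 bits, which is ≤ 0.5 bits.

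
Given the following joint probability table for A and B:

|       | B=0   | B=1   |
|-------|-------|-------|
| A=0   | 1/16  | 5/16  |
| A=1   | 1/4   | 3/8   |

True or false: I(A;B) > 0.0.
Marginal P(A) (row sums):
  P(A=0) = 1/16 + 5/16 = 3/8
  P(A=1) = 1/4 + 3/8 = 5/8
Marginal P(B) (column sums):
  P(B=0) = 1/16 + 1/4 = 5/16
  P(B=1) = 5/16 + 3/8 = 11/16

H(A) = -[(3/8)·log₂(3/8) + (5/8)·log₂(5/8)]
  = 0.5306 + 0.4238
  = 0.9544 bits
H(B) = -[(5/16)·log₂(5/16) + (11/16)·log₂(11/16)]
  = 0.5244 + 0.3716
  = 0.8960 bits
H(A,B) = -[(1/16)·log₂(1/16) + (5/16)·log₂(5/16) + (1/4)·log₂(1/4) + (3/8)·log₂(3/8)]
  = 0.2500 + 0.5244 + 0.5000 + 0.5306
  = 1.8050 bits

I(A;B) = H(A) + H(B) - H(A,B)
  = 0.9544 + 0.8960 - 1.8050
  = 0.0454 bits

True. I(A;B) = 0.0454 bits, which is > 0.0 bits.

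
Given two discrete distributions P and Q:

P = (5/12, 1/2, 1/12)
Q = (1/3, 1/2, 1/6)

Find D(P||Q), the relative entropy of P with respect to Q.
D(P||Q) = Σ P(i) log₂(P(i)/Q(i))
  i=0: (5/12) × log₂((5/12)/(1/3)) = (5/12) × log₂(5/4) = 0.1341
  i=1: (1/2) × log₂((1/2)/(1/2)) = (1/2) × log₂(1) = 0.0000
  i=2: (1/12) × log₂((1/12)/(1/6)) = (1/12) × log₂(1/2) = -0.0833
D(P||Q) = 0.1341 + 0.0000 - 0.0833
  = 0.0508 bits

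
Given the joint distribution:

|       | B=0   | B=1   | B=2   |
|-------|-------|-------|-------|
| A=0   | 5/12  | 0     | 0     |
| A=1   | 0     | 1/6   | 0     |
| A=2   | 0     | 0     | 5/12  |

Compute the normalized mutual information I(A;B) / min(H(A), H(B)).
Marginal P(A) (row sums):
  P(A=0) = 5/12 + 0 + 0 = 5/12
  P(A=1) = 0 + 1/6 + 0 = 1/6
  P(A=2) = 0 + 0 + 5/12 = 5/12
Marginal P(B) (column sums):
  P(B=0) = 5/12 + 0 + 0 = 5/12
  P(B=1) = 0 + 1/6 + 0 = 1/6
  P(B=2) = 0 + 0 + 5/12 = 5/12

H(A) = -[(5/12)·log₂(5/12) + (1/6)·log₂(1/6) + (5/12)·log₂(5/12)]
  = 0.5263 + 0.4308 + 0.5263
  = 1.4834 bits
H(B) = -[(5/12)·log₂(5/12) + (1/6)·log₂(1/6) + (5/12)·log₂(5/12)]
  = 0.5263 + 0.4308 + 0.5263
  = 1.4834 bits
H(A,B) = -[(5/12)·log₂(5/12) + (1/6)·log₂(1/6) + (5/12)·log₂(5/12)]
  = 0.5263 + 0.4308 + 0.5263
  = 1.4834 bits

I(A;B) = H(A) + H(B) - H(A,B)
  = 1.4834 + 1.4834 - 1.4834
  = 1.4834 bits

min(H(A), H(B)) = min(1.4834, 1.4834) = 1.4834 bits
Normalized MI = 1.4834 / 1.4834 = 1.0000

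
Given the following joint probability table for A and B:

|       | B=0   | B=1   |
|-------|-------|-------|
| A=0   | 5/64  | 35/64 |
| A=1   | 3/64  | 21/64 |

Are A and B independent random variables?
Marginal P(A) (row sums):
  P(A=0) = 5/64 + 35/64 = 5/8
  P(A=1) = 3/64 + 21/64 = 3/8
Marginal P(B) (column sums):
  P(B=0) = 5/64 + 3/64 = 1/8
  P(B=1) = 35/64 + 21/64 = 7/8

A and B are independent iff P(A=i,B=j) = P(A=i)·P(B=j) for every cell.
  P(A=0)·P(B=0) = 5/8 × 1/8 = 5/64 = P(A=0,B=0) ✓
  P(A=0)·P(B=1) = 5/8 × 7/8 = 35/64 = P(A=0,B=1) ✓
  P(A=1)·P(B=0) = 3/8 × 1/8 = 3/64 = P(A=1,B=0) ✓
  P(A=1)·P(B=1) = 3/8 × 7/8 = 21/64 = P(A=1,B=1) ✓

Yes, A and B are independent: every cell factors, so I(A;B) = 0 bits.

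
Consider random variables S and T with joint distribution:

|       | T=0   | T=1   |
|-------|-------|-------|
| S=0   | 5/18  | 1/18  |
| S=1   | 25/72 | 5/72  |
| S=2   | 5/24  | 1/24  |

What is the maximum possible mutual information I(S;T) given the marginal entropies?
The upper bound on mutual information is I(S;T) ≤ min(H(S), H(T)).

Marginal P(S) (row sums):
  P(S=0) = 5/18 + 1/18 = 1/3
  P(S=1) = 25/72 + 5/72 = 5/12
  P(S=2) = 5/24 + 1/24 = 1/4
Marginal P(T) (column sums):
  P(T=0) = 5/18 + 25/72 + 5/24 = 5/6
  P(T=1) = 1/18 + 5/72 + 1/24 = 1/6

H(S) = -[(1/3)·log₂(1/3) + (5/12)·log₂(5/12) + (1/4)·log₂(1/4)]
  = 0.5283 + 0.5263 + 0.5000
  = 1.5546 bits
H(T) = -[(5/6)·log₂(5/6) + (1/6)·log₂(1/6)]
  = 0.2192 + 0.4308
  = 0.6500 bits

Maximum possible I(S;T) = min(1.5546, 0.6500) = 0.6500 bits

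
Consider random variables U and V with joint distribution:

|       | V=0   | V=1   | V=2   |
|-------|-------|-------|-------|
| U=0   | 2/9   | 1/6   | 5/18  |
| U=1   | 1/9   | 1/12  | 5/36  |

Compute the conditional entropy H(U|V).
Marginal P(V) (column sums):
  P(V=0) = 2/9 + 1/9 = 1/3
  P(V=1) = 1/6 + 1/12 = 1/4
  P(V=2) = 5/18 + 5/36 = 5/12

H(U|V) = -Σ P(U,V)·log₂ P(U|V), where P(U|V) = P(U,V) / P(V)
  (U=0,V=0): P(U|V) = (2/9)/(1/3) = 2/3;  -(2/9)·log₂(2/3) = 0.1300
  (U=0,V=1): P(U|V) = (1/6)/(1/4) = 2/3;  -(1/6)·log₂(2/3) = 0.0975
  (U=0,V=2): P(U|V) = (5/18)/(5/12) = 2/3;  -(5/18)·log₂(2/3) = 0.1625
  (U=1,V=0): P(U|V) = (1/9)/(1/3) = 1/3;  -(1/9)·log₂(1/3) = 0.1761
  (U=1,V=1): P(U|V) = (1/12)/(1/4) = 1/3;  -(1/12)·log₂(1/3) = 0.1321
  (U=1,V=2): P(U|V) = (5/36)/(5/12) = 1/3;  -(5/36)·log₂(1/3) = 0.2201
H(U|V) = 0.1300 + 0.0975 + 0.1625 + 0.1761 + 0.1321 + 0.2201
  = 0.9183 bits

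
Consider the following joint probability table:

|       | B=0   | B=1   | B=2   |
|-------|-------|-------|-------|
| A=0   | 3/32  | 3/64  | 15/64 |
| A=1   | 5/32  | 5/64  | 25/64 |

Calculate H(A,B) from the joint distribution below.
H(A,B) = -Σ P(A,B) log₂ P(A,B), summed over the non-zero cells:
H(A,B) = -[(3/32)·log₂(3/32) + (3/64)·log₂(3/64) + (15/64)·log₂(15/64) + (5/32)·log₂(5/32) + (5/64)·log₂(5/64) + (25/64)·log₂(25/64)]
  = 0.3202 + 0.2070 + 0.4906 + 0.4184 + 0.2873 + 0.5297
  = 2.2532 bits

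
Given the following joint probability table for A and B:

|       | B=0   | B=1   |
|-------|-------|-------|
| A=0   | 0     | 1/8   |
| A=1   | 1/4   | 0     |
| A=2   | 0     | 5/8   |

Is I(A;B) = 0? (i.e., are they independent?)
Marginal P(A) (row sums):
  P(A=0) = 0 + 1/8 = 1/8
  P(A=1) = 1/4 + 0 = 1/4
  P(A=2) = 0 + 5/8 = 5/8
Marginal P(B) (column sums):
  P(B=0) = 0 + 1/4 + 0 = 1/4
  P(B=1) = 1/8 + 0 + 5/8 = 3/4

A and B are independent iff P(A=i,B=j) = P(A=i)·P(B=j) for every cell.
  P(A=0)·P(B=0) = 1/8 × 1/4 = 1/32, but P(A=0,B=0) = 0 ✗

No, A and B are not independent. Quantitatively, I(A;B) > 0:

H(A) = -[(1/8)·log₂(1/8) + (1/4)·log₂(1/4) + (5/8)·log₂(5/8)]
  = 0.3750 + 0.5000 + 0.4238
  = 1.2988 bits
H(B) = -[(1/4)·log₂(1/4) + (3/4)·log₂(3/4)]
  = 0.5000 + 0.3113
  = 0.8113 bits
H(A,B) = -[(1/8)·log₂(1/8) + (1/4)·log₂(1/4) + (5/8)·log₂(5/8)]
  = 0.3750 + 0.5000 + 0.4238
  = 1.2988 bits
I(A;B) = H(A) + H(B) - H(A,B) = 1.2988 + 0.8113 - 1.2988 = 0.8113 bits > 0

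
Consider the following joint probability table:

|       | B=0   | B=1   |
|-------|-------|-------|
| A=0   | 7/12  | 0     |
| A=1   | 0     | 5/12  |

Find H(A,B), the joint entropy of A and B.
H(A,B) = -Σ P(A,B) log₂ P(A,B), summed over the non-zero cells:
H(A,B) = -[(7/12)·log₂(7/12) + (5/12)·log₂(5/12)]
  = 0.4536 + 0.5263
  = 0.9799 bits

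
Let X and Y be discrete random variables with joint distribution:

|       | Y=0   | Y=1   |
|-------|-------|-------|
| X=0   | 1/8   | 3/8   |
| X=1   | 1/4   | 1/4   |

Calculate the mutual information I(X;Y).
Marginal P(X) (row sums):
  P(X=0) = 1/8 + 3/8 = 1/2
  P(X=1) = 1/4 + 1/4 = 1/2
Marginal P(Y) (column sums):
  P(Y=0) = 1/8 + 1/4 = 3/8
  P(Y=1) = 3/8 + 1/4 = 5/8

H(X) = -[(1/2)·log₂(1/2) + (1/2)·log₂(1/2)]
  = 0.5000 + 0.5000
  = 1.0000 bits
H(Y) = -[(3/8)·log₂(3/8) + (5/8)·log₂(5/8)]
  = 0.5306 + 0.4238
  = 0.9544 bits
H(X,Y) = -[(1/8)·log₂(1/8) + (3/8)·log₂(3/8) + (1/4)·log₂(1/4) + (1/4)·log₂(1/4)]
  = 0.3750 + 0.5306 + 0.5000 + 0.5000
  = 1.9056 bits

I(X;Y) = H(X) + H(Y) - H(X,Y)
  = 1.0000 + 0.9544 - 1.9056
  = 0.0488 bits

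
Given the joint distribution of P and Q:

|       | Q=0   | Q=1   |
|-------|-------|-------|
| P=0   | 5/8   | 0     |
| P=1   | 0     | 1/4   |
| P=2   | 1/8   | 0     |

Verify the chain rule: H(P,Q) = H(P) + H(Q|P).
Left side:
H(P,Q) = -[(5/8)·log₂(5/8) + (1/4)·log₂(1/4) + (1/8)·log₂(1/8)]
  = 0.4238 + 0.5000 + 0.3750
  = 1.2988 bits

Right side:
Marginal P(P) (row sums):
  P(P=0) = 5/8 + 0 = 5/8
  P(P=1) = 0 + 1/4 = 1/4
  P(P=2) = 1/8 + 0 = 1/8
H(P) = -[(5/8)·log₂(5/8) + (1/4)·log₂(1/4) + (1/8)·log₂(1/8)]
  = 0.4238 + 0.5000 + 0.3750
  = 1.2988 bits
H(Q|P) = -Σ P(P,Q)·log₂ P(Q|P), where P(Q|P) = P(P,Q) / P(P)
  (cells with P(P,Q) = 0 contribute 0)
  (P=0,Q=0): P(Q|P) = (5/8)/(5/8) = 1;  -(5/8)·log₂(1) = 0.0000
  (P=1,Q=1): P(Q|P) = (1/4)/(1/4) = 1;  -(1/4)·log₂(1) = 0.0000
  (P=2,Q=0): P(Q|P) = (1/8)/(1/8) = 1;  -(1/8)·log₂(1) = 0.0000
H(Q|P) = 0.0000 + 0.0000 + 0.0000
  = 0.0000 bits
H(P) + H(Q|P) = 1.2988 + 0.0000 = 1.2988 bits

Both sides equal 1.2988 bits, so the chain rule holds ✓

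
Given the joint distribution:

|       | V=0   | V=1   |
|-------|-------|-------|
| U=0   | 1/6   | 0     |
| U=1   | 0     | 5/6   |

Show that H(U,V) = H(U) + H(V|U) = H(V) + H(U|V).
Marginal P(U) (row sums):
  P(U=0) = 1/6 + 0 = 1/6
  P(U=1) = 0 + 5/6 = 5/6
Marginal P(V) (column sums):
  P(V=0) = 1/6 + 0 = 1/6
  P(V=1) = 0 + 5/6 = 5/6

Decomposition 1: H(U) + H(V|U)
H(U) = -[(1/6)·log₂(1/6) + (5/6)·log₂(5/6)]
  = 0.4308 + 0.2192
  = 0.6500 bits
H(V|U) = -Σ P(U,V)·log₂ P(V|U), where P(V|U) = P(U,V) / P(U)
  (cells with P(U,V) = 0 contribute 0)
  (U=0,V=0): P(V|U) = (1/6)/(1/6) = 1;  -(1/6)·log₂(1) = 0.0000
  (U=1,V=1): P(V|U) = (5/6)/(5/6) = 1;  -(5/6)·log₂(1) = 0.0000
H(V|U) = 0.0000 + 0.0000
  = 0.0000 bits
H(U) + H(V|U) = 0.6500 + 0.0000 = 0.6500 bits

Decomposition 2: H(V) + H(U|V)
H(V) = -[(1/6)·log₂(1/6) + (5/6)·log₂(5/6)]
  = 0.4308 + 0.2192
  = 0.6500 bits
H(U|V) = -Σ P(U,V)·log₂ P(U|V), where P(U|V) = P(U,V) / P(V)
  (cells with P(U,V) = 0 contribute 0)
  (U=0,V=0): P(U|V) = (1/6)/(1/6) = 1;  -(1/6)·log₂(1) = 0.0000
  (U=1,V=1): P(U|V) = (5/6)/(5/6) = 1;  -(5/6)·log₂(1) = 0.0000
H(U|V) = 0.0000 + 0.0000
  = 0.0000 bits
H(V) + H(U|V) = 0.6500 + 0.0000 = 0.6500 bits

Direct computation of the joint entropy:
H(U,V) = -[(1/6)·log₂(1/6) + (5/6)·log₂(5/6)]
  = 0.4308 + 0.2192
  = 0.6500 bits

All three agree: H(U,V) = 0.6500 bits ✓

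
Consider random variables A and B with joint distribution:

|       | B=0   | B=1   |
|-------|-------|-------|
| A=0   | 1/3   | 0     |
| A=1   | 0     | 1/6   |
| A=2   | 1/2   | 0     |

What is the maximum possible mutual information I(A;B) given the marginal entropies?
The upper bound on mutual information is I(A;B) ≤ min(H(A), H(B)).

Marginal P(A) (row sums):
  P(A=0) = 1/3 + 0 = 1/3
  P(A=1) = 0 + 1/6 = 1/6
  P(A=2) = 1/2 + 0 = 1/2
Marginal P(B) (column sums):
  P(B=0) = 1/3 + 0 + 1/2 = 5/6
  P(B=1) = 0 + 1/6 + 0 = 1/6

H(A) = -[(1/3)·log₂(1/3) + (1/6)·log₂(1/6) + (1/2)·log₂(1/2)]
  = 0.5283 + 0.4308 + 0.5000
  = 1.4591 bits
H(B) = -[(5/6)·log₂(5/6) + (1/6)·log₂(1/6)]
  = 0.2192 + 0.4308
  = 0.6500 bits

Maximum possible I(A;B) = min(1.4591, 0.6500) = 0.6500 bits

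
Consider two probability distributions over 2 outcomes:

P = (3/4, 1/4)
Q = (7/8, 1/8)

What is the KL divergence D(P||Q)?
D(P||Q) = Σ P(i) log₂(P(i)/Q(i))
  i=0: (3/4) × log₂((3/4)/(7/8)) = (3/4) × log₂(6/7) = -0.1668
  i=1: (1/4) × log₂((1/4)/(1/8)) = (1/4) × log₂(2) = 0.2500
D(P||Q) = -0.1668 + 0.2500
  = 0.0832 bits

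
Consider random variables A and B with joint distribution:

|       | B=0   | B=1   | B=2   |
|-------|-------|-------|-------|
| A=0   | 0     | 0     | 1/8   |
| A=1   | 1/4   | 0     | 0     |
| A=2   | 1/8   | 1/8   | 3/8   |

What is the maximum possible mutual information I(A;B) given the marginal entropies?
The upper bound on mutual information is I(A;B) ≤ min(H(A), H(B)).

Marginal P(A) (row sums):
  P(A=0) = 0 + 0 + 1/8 = 1/8
  P(A=1) = 1/4 + 0 + 0 = 1/4
  P(A=2) = 1/8 + 1/8 + 3/8 = 5/8
Marginal P(B) (column sums):
  P(B=0) = 0 + 1/4 + 1/8 = 3/8
  P(B=1) = 0 + 0 + 1/8 = 1/8
  P(B=2) = 1/8 + 0 + 3/8 = 1/2

H(A) = -[(1/8)·log₂(1/8) + (1/4)·log₂(1/4) + (5/8)·log₂(5/8)]
  = 0.3750 + 0.5000 + 0.4238
  = 1.2988 bits
H(B) = -[(3/8)·log₂(3/8) + (1/8)·log₂(1/8) + (1/2)·log₂(1/2)]
  = 0.5306 + 0.3750 + 0.5000
  = 1.4056 bits

Maximum possible I(A;B) = min(1.2988, 1.4056) = 1.2988 bits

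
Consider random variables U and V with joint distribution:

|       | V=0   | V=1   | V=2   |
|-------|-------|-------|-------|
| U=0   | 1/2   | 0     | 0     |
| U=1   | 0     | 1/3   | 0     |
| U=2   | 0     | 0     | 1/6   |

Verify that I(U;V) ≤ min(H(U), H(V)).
Marginal P(U) (row sums):
  P(U=0) = 1/2 + 0 + 0 = 1/2
  P(U=1) = 0 + 1/3 + 0 = 1/3
  P(U=2) = 0 + 0 + 1/6 = 1/6
Marginal P(V) (column sums):
  P(V=0) = 1/2 + 0 + 0 = 1/2
  P(V=1) = 0 + 1/3 + 0 = 1/3
  P(V=2) = 0 + 0 + 1/6 = 1/6

H(U) = -[(1/2)·log₂(1/2) + (1/3)·log₂(1/3) + (1/6)·log₂(1/6)]
  = 0.5000 + 0.5283 + 0.4308
  = 1.4591 bits
H(V) = -[(1/2)·log₂(1/2) + (1/3)·log₂(1/3) + (1/6)·log₂(1/6)]
  = 0.5000 + 0.5283 + 0.4308
  = 1.4591 bits
H(U,V) = -[(1/2)·log₂(1/2) + (1/3)·log₂(1/3) + (1/6)·log₂(1/6)]
  = 0.5000 + 0.5283 + 0.4308
  = 1.4591 bits

I(U;V) = H(U) + H(V) - H(U,V)
  = 1.4591 + 1.4591 - 1.4591
  = 1.4591 bits

min(H(U), H(V)) = min(1.4591, 1.4591) = 1.4591 bits
Since 1.4591 ≤ 1.4591, the bound is satisfied ✓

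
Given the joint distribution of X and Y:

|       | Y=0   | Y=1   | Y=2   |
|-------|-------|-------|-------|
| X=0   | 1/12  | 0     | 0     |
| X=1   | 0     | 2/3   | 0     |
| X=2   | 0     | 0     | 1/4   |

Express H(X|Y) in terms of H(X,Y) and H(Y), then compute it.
H(X|Y) = H(X,Y) - H(Y)

Marginal P(Y) (column sums):
  P(Y=0) = 1/12 + 0 + 0 = 1/12
  P(Y=1) = 0 + 2/3 + 0 = 2/3
  P(Y=2) = 0 + 0 + 1/4 = 1/4

H(X,Y) = -[(1/12)·log₂(1/12) + (2/3)·log₂(2/3) + (1/4)·log₂(1/4)]
  = 0.2987 + 0.3900 + 0.5000
  = 1.1887 bits
H(Y) = -[(1/12)·log₂(1/12) + (2/3)·log₂(2/3) + (1/4)·log₂(1/4)]
  = 0.2987 + 0.3900 + 0.5000
  = 1.1887 bits

H(X|Y) = 1.1887 - 1.1887 = 0.0000 bits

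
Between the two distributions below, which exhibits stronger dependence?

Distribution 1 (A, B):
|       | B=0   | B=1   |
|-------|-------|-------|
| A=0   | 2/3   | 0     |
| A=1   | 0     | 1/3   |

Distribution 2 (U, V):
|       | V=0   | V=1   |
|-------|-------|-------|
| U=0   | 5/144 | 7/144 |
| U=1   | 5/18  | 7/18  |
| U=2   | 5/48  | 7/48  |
Distribution 1 (A, B):
Marginal P(A) (row sums):
  P(A=0) = 2/3 + 0 = 2/3
  P(A=1) = 0 + 1/3 = 1/3
Marginal P(B) (column sums):
  P(B=0) = 2/3 + 0 = 2/3
  P(B=1) = 0 + 1/3 = 1/3

H(A) = -[(2/3)·log₂(2/3) + (1/3)·log₂(1/3)]
  = 0.3900 + 0.5283
  = 0.9183 bits
H(B) = -[(2/3)·log₂(2/3) + (1/3)·log₂(1/3)]
  = 0.3900 + 0.5283
  = 0.9183 bits
H(A,B) = -[(2/3)·log₂(2/3) + (1/3)·log₂(1/3)]
  = 0.3900 + 0.5283
  = 0.9183 bits

I(A;B) = H(A) + H(B) - H(A,B)
  = 0.9183 + 0.9183 - 0.9183
  = 0.9183 bits

Distribution 2 (U, V):
Marginal P(U) (row sums):
  P(U=0) = 5/144 + 7/144 = 1/12
  P(U=1) = 5/18 + 7/18 = 2/3
  P(U=2) = 5/48 + 7/48 = 1/4
Marginal P(V) (column sums):
  P(V=0) = 5/144 + 5/18 + 5/48 = 5/12
  P(V=1) = 7/144 + 7/18 + 7/48 = 7/12

H(U) = -[(1/12)·log₂(1/12) + (2/3)·log₂(2/3) + (1/4)·log₂(1/4)]
  = 0.2987 + 0.3900 + 0.5000
  = 1.1887 bits
H(V) = -[(5/12)·log₂(5/12) + (7/12)·log₂(7/12)]
  = 0.5263 + 0.4536
  = 0.9799 bits
H(U,V) = -[(5/144)·log₂(5/144) + (7/144)·log₂(7/144) + (5/18)·log₂(5/18) + (7/18)·log₂(7/18) + (5/48)·log₂(5/48) + (7/48)·log₂(7/48)]
  = 0.1683 + 0.2121 + 0.5133 + 0.5299 + 0.3399 + 0.4051
  = 2.1686 bits

I(U;V) = H(U) + H(V) - H(U,V)
  = 1.1887 + 0.9799 - 2.1686
  = 0.0000 bits

I(A;B) = 0.9183 bits > I(U;V) = 0.0000 bits, so (A, B) has the higher mutual information (stronger dependence).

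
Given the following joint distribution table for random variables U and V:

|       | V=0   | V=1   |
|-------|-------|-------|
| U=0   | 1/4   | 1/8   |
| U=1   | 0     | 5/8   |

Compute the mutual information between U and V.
Marginal P(U) (row sums):
  P(U=0) = 1/4 + 1/8 = 3/8
  P(U=1) = 0 + 5/8 = 5/8
Marginal P(V) (column sums):
  P(V=0) = 1/4 + 0 = 1/4
  P(V=1) = 1/8 + 5/8 = 3/4

H(U) = -[(3/8)·log₂(3/8) + (5/8)·log₂(5/8)]
  = 0.5306 + 0.4238
  = 0.9544 bits
H(V) = -[(1/4)·log₂(1/4) + (3/4)·log₂(3/4)]
  = 0.5000 + 0.3113
  = 0.8113 bits
H(U,V) = -[(1/4)·log₂(1/4) + (1/8)·log₂(1/8) + (5/8)·log₂(5/8)]
  = 0.5000 + 0.3750 + 0.4238
  = 1.2988 bits

I(U;V) = H(U) + H(V) - H(U,V)
  = 0.9544 + 0.8113 - 1.2988
  = 0.4669 bits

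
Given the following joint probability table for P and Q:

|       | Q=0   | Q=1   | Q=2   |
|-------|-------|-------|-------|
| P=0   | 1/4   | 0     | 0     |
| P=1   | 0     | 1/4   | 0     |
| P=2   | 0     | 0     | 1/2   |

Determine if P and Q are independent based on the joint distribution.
Marginal P(P) (row sums):
  P(P=0) = 1/4 + 0 + 0 = 1/4
  P(P=1) = 0 + 1/4 + 0 = 1/4
  P(P=2) = 0 + 0 + 1/2 = 1/2
Marginal P(Q) (column sums):
  P(Q=0) = 1/4 + 0 + 0 = 1/4
  P(Q=1) = 0 + 1/4 + 0 = 1/4
  P(Q=2) = 0 + 0 + 1/2 = 1/2

P and Q are independent iff P(P=i,Q=j) = P(P=i)·P(Q=j) for every cell.
  P(P=0)·P(Q=0) = 1/4 × 1/4 = 1/16, but P(P=0,Q=0) = 1/4 ✗

No, P and Q are not independent. Quantitatively, I(P;Q) > 0:

H(P) = -[(1/4)·log₂(1/4) + (1/4)·log₂(1/4) + (1/2)·log₂(1/2)]
  = 0.5000 + 0.5000 + 0.5000
  = 1.5000 bits
H(Q) = -[(1/4)·log₂(1/4) + (1/4)·log₂(1/4) + (1/2)·log₂(1/2)]
  = 0.5000 + 0.5000 + 0.5000
  = 1.5000 bits
H(P,Q) = -[(1/4)·log₂(1/4) + (1/4)·log₂(1/4) + (1/2)·log₂(1/2)]
  = 0.5000 + 0.5000 + 0.5000
  = 1.5000 bits
I(P;Q) = H(P) + H(Q) - H(P,Q) = 1.5000 + 1.5000 - 1.5000 = 1.5000 bits > 0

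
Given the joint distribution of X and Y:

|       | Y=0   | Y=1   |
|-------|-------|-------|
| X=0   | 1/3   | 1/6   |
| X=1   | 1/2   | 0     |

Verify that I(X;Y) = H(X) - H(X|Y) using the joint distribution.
Left side, from I(X;Y) = H(X) + H(Y) - H(X,Y):
Marginal P(X) (row sums):
  P(X=0) = 1/3 + 1/6 = 1/2
  P(X=1) = 1/2 + 0 = 1/2
Marginal P(Y) (column sums):
  P(Y=0) = 1/3 + 1/2 = 5/6
  P(Y=1) = 1/6 + 0 = 1/6

H(X) = -[(1/2)·log₂(1/2) + (1/2)·log₂(1/2)]
  = 0.5000 + 0.5000
  = 1.0000 bits
H(Y) = -[(5/6)·log₂(5/6) + (1/6)·log₂(1/6)]
  = 0.2192 + 0.4308
  = 0.6500 bits
H(X,Y) = -[(1/3)·log₂(1/3) + (1/6)·log₂(1/6) + (1/2)·log₂(1/2)]
  = 0.5283 + 0.4308 + 0.5000
  = 1.4591 bits

I(X;Y) = H(X) + H(Y) - H(X,Y)
  = 1.0000 + 0.6500 - 1.4591
  = 0.1909 bits

Right side, with H(X|Y) computed directly from the conditional probabilities:
H(X|Y) = -Σ P(X,Y)·log₂ P(X|Y), where P(X|Y) = P(X,Y) / P(Y)
  (cells with P(X,Y) = 0 contribute 0)
  (X=0,Y=0): P(X|Y) = (1/3)/(5/6) = 2/5;  -(1/3)·log₂(2/5) = 0.4406
  (X=0,Y=1): P(X|Y) = (1/6)/(1/6) = 1;  -(1/6)·log₂(1) = 0.0000
  (X=1,Y=0): P(X|Y) = (1/2)/(5/6) = 3/5;  -(1/2)·log₂(3/5) = 0.3685
H(X|Y) = 0.4406 + 0.0000 + 0.3685
  = 0.8091 bits
H(X) - H(X|Y) = 1.0000 - 0.8091 = 0.1909 bits

Both sides equal 0.1909 bits, so I(X;Y) = H(X) - H(X|Y) ✓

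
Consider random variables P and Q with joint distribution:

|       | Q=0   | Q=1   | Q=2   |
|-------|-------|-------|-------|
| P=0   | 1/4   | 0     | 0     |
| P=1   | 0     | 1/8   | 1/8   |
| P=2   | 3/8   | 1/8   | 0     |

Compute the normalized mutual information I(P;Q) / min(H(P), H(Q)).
Marginal P(P) (row sums):
  P(P=0) = 1/4 + 0 + 0 = 1/4
  P(P=1) = 0 + 1/8 + 1/8 = 1/4
  P(P=2) = 3/8 + 1/8 + 0 = 1/2
Marginal P(Q) (column sums):
  P(Q=0) = 1/4 + 0 + 3/8 = 5/8
  P(Q=1) = 0 + 1/8 + 1/8 = 1/4
  P(Q=2) = 0 + 1/8 + 0 = 1/8

H(P) = -[(1/4)·log₂(1/4) + (1/4)·log₂(1/4) + (1/2)·log₂(1/2)]
  = 0.5000 + 0.5000 + 0.5000
  = 1.5000 bits
H(Q) = -[(5/8)·log₂(5/8) + (1/4)·log₂(1/4) + (1/8)·log₂(1/8)]
  = 0.4238 + 0.5000 + 0.3750
  = 1.2988 bits
H(P,Q) = -[(1/4)·log₂(1/4) + (1/8)·log₂(1/8) + (1/8)·log₂(1/8) + (3/8)·log₂(3/8) + (1/8)·log₂(1/8)]
  = 0.5000 + 0.3750 + 0.3750 + 0.5306 + 0.3750
  = 2.1556 bits

I(P;Q) = H(P) + H(Q) - H(P,Q)
  = 1.5000 + 1.2988 - 2.1556
  = 0.6432 bits

min(H(P), H(Q)) = min(1.5000, 1.2988) = 1.2988 bits
Normalized MI = 0.6432 / 1.2988 = 0.4952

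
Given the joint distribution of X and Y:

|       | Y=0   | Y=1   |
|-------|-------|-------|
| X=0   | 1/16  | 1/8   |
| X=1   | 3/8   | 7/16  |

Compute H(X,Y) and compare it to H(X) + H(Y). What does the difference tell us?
Marginal P(X) (row sums):
  P(X=0) = 1/16 + 1/8 = 3/16
  P(X=1) = 3/8 + 7/16 = 13/16
Marginal P(Y) (column sums):
  P(Y=0) = 1/16 + 3/8 = 7/16
  P(Y=1) = 1/8 + 7/16 = 9/16

H(X,Y) = -[(1/16)·log₂(1/16) + (1/8)·log₂(1/8) + (3/8)·log₂(3/8) + (7/16)·log₂(7/16)]
  = 0.2500 + 0.3750 + 0.5306 + 0.5218
  = 1.6774 bits
H(X) = -[(3/16)·log₂(3/16) + (13/16)·log₂(13/16)]
  = 0.4528 + 0.2434
  = 0.6962 bits
H(Y) = -[(7/16)·log₂(7/16) + (9/16)·log₂(9/16)]
  = 0.5218 + 0.4669
  = 0.9887 bits

H(X) + H(Y) = 0.6962 + 0.9887 = 1.6849 bits
Difference: H(X) + H(Y) - H(X,Y) = 1.6849 - 1.6774 = 0.0075 bits = I(X;Y)

The difference is the mutual information; it is positive here, so X and Y are dependent (knowing one reduces uncertainty about the other by 0.0075 bits).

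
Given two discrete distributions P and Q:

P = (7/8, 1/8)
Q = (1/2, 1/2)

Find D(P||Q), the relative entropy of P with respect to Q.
D(P||Q) = Σ P(i) log₂(P(i)/Q(i))
  i=0: (7/8) × log₂((7/8)/(1/2)) = (7/8) × log₂(7/4) = 0.7064
  i=1: (1/8) × log₂((1/8)/(1/2)) = (1/8) × log₂(1/4) = -0.2500
D(P||Q) = 0.7064 - 0.2500
  = 0.4564 bits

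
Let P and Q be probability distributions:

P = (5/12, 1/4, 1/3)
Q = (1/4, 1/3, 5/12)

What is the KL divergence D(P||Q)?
D(P||Q) = Σ P(i) log₂(P(i)/Q(i))
  i=0: (5/12) × log₂((5/12)/(1/4)) = (5/12) × log₂(5/3) = 0.3071
  i=1: (1/4) × log₂((1/4)/(1/3)) = (1/4) × log₂(3/4) = -0.1038
  i=2: (1/3) × log₂((1/3)/(5/12)) = (1/3) × log₂(4/5) = -0.1073
D(P||Q) = 0.3071 - 0.1038 - 0.1073
  = 0.0960 bits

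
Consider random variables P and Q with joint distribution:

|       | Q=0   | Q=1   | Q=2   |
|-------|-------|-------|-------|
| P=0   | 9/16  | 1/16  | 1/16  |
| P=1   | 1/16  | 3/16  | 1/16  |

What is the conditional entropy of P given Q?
Marginal P(Q) (column sums):
  P(Q=0) = 9/16 + 1/16 = 5/8
  P(Q=1) = 1/16 + 3/16 = 1/4
  P(Q=2) = 1/16 + 1/16 = 1/8

H(P|Q) = -Σ P(P,Q)·log₂ P(P|Q), where P(P|Q) = P(P,Q) / P(Q)
  (P=0,Q=0): P(P|Q) = (9/16)/(5/8) = 9/10;  -(9/16)·log₂(9/10) = 0.0855
  (P=0,Q=1): P(P|Q) = (1/16)/(1/4) = 1/4;  -(1/16)·log₂(1/4) = 0.1250
  (P=0,Q=2): P(P|Q) = (1/16)/(1/8) = 1/2;  -(1/16)·log₂(1/2) = 0.0625
  (P=1,Q=0): P(P|Q) = (1/16)/(5/8) = 1/10;  -(1/16)·log₂(1/10) = 0.2076
  (P=1,Q=1): P(P|Q) = (3/16)/(1/4) = 3/4;  -(3/16)·log₂(3/4) = 0.0778
  (P=1,Q=2): P(P|Q) = (1/16)/(1/8) = 1/2;  -(1/16)·log₂(1/2) = 0.0625
H(P|Q) = 0.0855 + 0.1250 + 0.0625 + 0.2076 + 0.0778 + 0.0625
  = 0.6209 bits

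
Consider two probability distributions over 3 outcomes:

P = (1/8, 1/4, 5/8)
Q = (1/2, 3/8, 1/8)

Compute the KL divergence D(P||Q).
D(P||Q) = Σ P(i) log₂(P(i)/Q(i))
  i=0: (1/8) × log₂((1/8)/(1/2)) = (1/8) × log₂(1/4) = -0.2500
  i=1: (1/4) × log₂((1/4)/(3/8)) = (1/4) × log₂(2/3) = -0.1462
  i=2: (5/8) × log₂((5/8)/(1/8)) = (5/8) × log₂(5) = 1.4512
D(P||Q) = -0.2500 - 0.1462 + 1.4512
  = 1.0550 bits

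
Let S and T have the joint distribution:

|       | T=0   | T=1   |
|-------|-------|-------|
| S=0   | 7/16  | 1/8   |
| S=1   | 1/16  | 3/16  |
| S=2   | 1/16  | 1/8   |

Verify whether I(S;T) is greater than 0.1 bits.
Marginal P(S) (row sums):
  P(S=0) = 7/16 + 1/8 = 9/16
  P(S=1) = 1/16 + 3/16 = 1/4
  P(S=2) = 1/16 + 1/8 = 3/16
Marginal P(T) (column sums):
  P(T=0) = 7/16 + 1/16 + 1/16 = 9/16
  P(T=1) = 1/8 + 3/16 + 1/8 = 7/16

H(S) = -[(9/16)·log₂(9/16) + (1/4)·log₂(1/4) + (3/16)·log₂(3/16)]
  = 0.4669 + 0.5000 + 0.4528
  = 1.4197 bits
H(T) = -[(9/16)·log₂(9/16) + (7/16)·log₂(7/16)]
  = 0.4669 + 0.5218
  = 0.9887 bits
H(S,T) = -[(7/16)·log₂(7/16) + (1/8)·log₂(1/8) + (1/16)·log₂(1/16) + (3/16)·log₂(3/16) + (1/16)·log₂(1/16) + (1/8)·log₂(1/8)]
  = 0.5218 + 0.3750 + 0.2500 + 0.4528 + 0.2500 + 0.3750
  = 2.2246 bits

I(S;T) = H(S) + H(T) - H(S,T)
  = 1.4197 + 0.9887 - 2.2246
  = 0.1838 bits

Yes. I(S;T) = 0.1838 bits, which is > 0.1 bits.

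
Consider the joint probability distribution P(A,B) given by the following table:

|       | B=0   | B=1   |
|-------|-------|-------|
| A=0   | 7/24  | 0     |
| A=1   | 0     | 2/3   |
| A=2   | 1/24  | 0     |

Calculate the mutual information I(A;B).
Marginal P(A) (row sums):
  P(A=0) = 7/24 + 0 = 7/24
  P(A=1) = 0 + 2/3 = 2/3
  P(A=2) = 1/24 + 0 = 1/24
Marginal P(B) (column sums):
  P(B=0) = 7/24 + 0 + 1/24 = 1/3
  P(B=1) = 0 + 2/3 + 0 = 2/3

H(A) = -[(7/24)·log₂(7/24) + (2/3)·log₂(2/3) + (1/24)·log₂(1/24)]
  = 0.5185 + 0.3900 + 0.1910
  = 1.0995 bits
H(B) = -[(1/3)·log₂(1/3) + (2/3)·log₂(2/3)]
  = 0.5283 + 0.3900
  = 0.9183 bits
H(A,B) = -[(7/24)·log₂(7/24) + (2/3)·log₂(2/3) + (1/24)·log₂(1/24)]
  = 0.5185 + 0.3900 + 0.1910
  = 1.0995 bits

I(A;B) = H(A) + H(B) - H(A,B)
  = 1.0995 + 0.9183 - 1.0995
  = 0.9183 bits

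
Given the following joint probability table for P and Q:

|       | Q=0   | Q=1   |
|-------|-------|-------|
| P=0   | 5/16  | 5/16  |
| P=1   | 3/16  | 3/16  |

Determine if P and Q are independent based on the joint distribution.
Marginal P(P) (row sums):
  P(P=0) = 5/16 + 5/16 = 5/8
  P(P=1) = 3/16 + 3/16 = 3/8
Marginal P(Q) (column sums):
  P(Q=0) = 5/16 + 3/16 = 1/2
  P(Q=1) = 5/16 + 3/16 = 1/2

P and Q are independent iff P(P=i,Q=j) = P(P=i)·P(Q=j) for every cell.
  P(P=0)·P(Q=0) = 5/8 × 1/2 = 5/16 = P(P=0,Q=0) ✓
  P(P=0)·P(Q=1) = 5/8 × 1/2 = 5/16 = P(P=0,Q=1) ✓
  P(P=1)·P(Q=0) = 3/8 × 1/2 = 3/16 = P(P=1,Q=0) ✓
  P(P=1)·P(Q=1) = 3/8 × 1/2 = 3/16 = P(P=1,Q=1) ✓

Yes, P and Q are independent: every cell factors, so I(P;Q) = 0 bits.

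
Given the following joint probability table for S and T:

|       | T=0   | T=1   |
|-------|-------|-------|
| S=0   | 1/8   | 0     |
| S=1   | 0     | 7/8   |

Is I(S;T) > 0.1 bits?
Marginal P(S) (row sums):
  P(S=0) = 1/8 + 0 = 1/8
  P(S=1) = 0 + 7/8 = 7/8
Marginal P(T) (column sums):
  P(T=0) = 1/8 + 0 = 1/8
  P(T=1) = 0 + 7/8 = 7/8

H(S) = -[(1/8)·log₂(1/8) + (7/8)·log₂(7/8)]
  = 0.3750 + 0.1686
  = 0.5436 bits
H(T) = -[(1/8)·log₂(1/8) + (7/8)·log₂(7/8)]
  = 0.3750 + 0.1686
  = 0.5436 bits
H(S,T) = -[(1/8)·log₂(1/8) + (7/8)·log₂(7/8)]
  = 0.3750 + 0.1686
  = 0.5436 bits

I(S;T) = H(S) + H(T) - H(S,T)
  = 0.5436 + 0.5436 - 0.5436
  = 0.5436 bits

Yes. I(S;T) = 0.5436 bits, which is > 0.1 bits.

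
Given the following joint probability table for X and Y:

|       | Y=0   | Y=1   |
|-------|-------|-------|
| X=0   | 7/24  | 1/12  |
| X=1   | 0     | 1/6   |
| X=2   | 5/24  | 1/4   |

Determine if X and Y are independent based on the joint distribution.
Marginal P(X) (row sums):
  P(X=0) = 7/24 + 1/12 = 3/8
  P(X=1) = 0 + 1/6 = 1/6
  P(X=2) = 5/24 + 1/4 = 11/24
Marginal P(Y) (column sums):
  P(Y=0) = 7/24 + 0 + 5/24 = 1/2
  P(Y=1) = 1/12 + 1/6 + 1/4 = 1/2

X and Y are independent iff P(X=i,Y=j) = P(X=i)·P(Y=j) for every cell.
  P(X=0)·P(Y=0) = 3/8 × 1/2 = 3/16, but P(X=0,Y=0) = 7/24 ✗

No, X and Y are not independent. Quantitatively, I(X;Y) > 0:

H(X) = -[(3/8)·log₂(3/8) + (1/6)·log₂(1/6) + (11/24)·log₂(11/24)]
  = 0.5306 + 0.4308 + 0.5159
  = 1.4773 bits
H(Y) = -[(1/2)·log₂(1/2) + (1/2)·log₂(1/2)]
  = 0.5000 + 0.5000
  = 1.0000 bits
H(X,Y) = -[(7/24)·log₂(7/24) + (1/12)·log₂(1/12) + (1/6)·log₂(1/6) + (5/24)·log₂(5/24) + (1/4)·log₂(1/4)]
  = 0.5185 + 0.2987 + 0.4308 + 0.4715 + 0.5000
  = 2.2195 bits
I(X;Y) = H(X) + H(Y) - H(X,Y) = 1.4773 + 1.0000 - 2.2195 = 0.2578 bits > 0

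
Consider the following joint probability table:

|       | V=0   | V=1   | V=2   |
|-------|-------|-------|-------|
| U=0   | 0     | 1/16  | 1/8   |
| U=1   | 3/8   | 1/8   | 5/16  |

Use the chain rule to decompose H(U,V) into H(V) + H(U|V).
By the chain rule: H(U,V) = H(V) + H(U|V)

Marginal P(V) (column sums):
  P(V=0) = 0 + 3/8 = 3/8
  P(V=1) = 1/16 + 1/8 = 3/16
  P(V=2) = 1/8 + 5/16 = 7/16
H(V) = -[(3/8)·log₂(3/8) + (3/16)·log₂(3/16) + (7/16)·log₂(7/16)]
  = 0.5306 + 0.4528 + 0.5218
  = 1.5052 bits
H(U|V) = -Σ P(U,V)·log₂ P(U|V), where P(U|V) = P(U,V) / P(V)
  (cells with P(U,V) = 0 contribute 0)
  (U=0,V=1): P(U|V) = (1/16)/(3/16) = 1/3;  -(1/16)·log₂(1/3) = 0.0991
  (U=0,V=2): P(U|V) = (1/8)/(7/16) = 2/7;  -(1/8)·log₂(2/7) = 0.2259
  (U=1,V=0): P(U|V) = (3/8)/(3/8) = 1;  -(3/8)·log₂(1) = 0.0000
  (U=1,V=1): P(U|V) = (1/8)/(3/16) = 2/3;  -(1/8)·log₂(2/3) = 0.0731
  (U=1,V=2): P(U|V) = (5/16)/(7/16) = 5/7;  -(5/16)·log₂(5/7) = 0.1517
H(U|V) = 0.0991 + 0.2259 + 0.0000 + 0.0731 + 0.1517
  = 0.5498 bits

H(U,V) = H(V) + H(U|V) = 1.5052 + 0.5498 = 2.0550 bits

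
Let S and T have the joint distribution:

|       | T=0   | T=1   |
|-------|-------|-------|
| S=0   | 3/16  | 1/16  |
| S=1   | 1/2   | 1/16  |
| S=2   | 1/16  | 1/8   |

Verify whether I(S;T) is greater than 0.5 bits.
Marginal P(S) (row sums):
  P(S=0) = 3/16 + 1/16 = 1/4
  P(S=1) = 1/2 + 1/16 = 9/16
  P(S=2) = 1/16 + 1/8 = 3/16
Marginal P(T) (column sums):
  P(T=0) = 3/16 + 1/2 + 1/16 = 3/4
  P(T=1) = 1/16 + 1/16 + 1/8 = 1/4

H(S) = -[(1/4)·log₂(1/4) + (9/16)·log₂(9/16) + (3/16)·log₂(3/16)]
  = 0.5000 + 0.4669 + 0.4528
  = 1.4197 bits
H(T) = -[(3/4)·log₂(3/4) + (1/4)·log₂(1/4)]
  = 0.3113 + 0.5000
  = 0.8113 bits
H(S,T) = -[(3/16)·log₂(3/16) + (1/16)·log₂(1/16) + (1/2)·log₂(1/2) + (1/16)·log₂(1/16) + (1/16)·log₂(1/16) + (1/8)·log₂(1/8)]
  = 0.4528 + 0.2500 + 0.5000 + 0.2500 + 0.2500 + 0.3750
  = 2.0778 bits

I(S;T) = H(S) + H(T) - H(S,T)
  = 1.4197 + 0.8113 - 2.0778
  = 0.1532 bits

No. I(S;T) = 0.1532 bits, which is ≤ 0.5 bits.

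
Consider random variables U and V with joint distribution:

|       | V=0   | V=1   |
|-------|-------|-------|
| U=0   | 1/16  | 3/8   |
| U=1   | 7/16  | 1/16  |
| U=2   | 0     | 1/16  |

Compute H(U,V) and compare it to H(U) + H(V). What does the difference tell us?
Marginal P(U) (row sums):
  P(U=0) = 1/16 + 3/8 = 7/16
  P(U=1) = 7/16 + 1/16 = 1/2
  P(U=2) = 0 + 1/16 = 1/16
Marginal P(V) (column sums):
  P(V=0) = 1/16 + 7/16 + 0 = 1/2
  P(V=1) = 3/8 + 1/16 + 1/16 = 1/2

H(U,V) = -[(1/16)·log₂(1/16) + (3/8)·log₂(3/8) + (7/16)·log₂(7/16) + (1/16)·log₂(1/16) + (1/16)·log₂(1/16)]
  = 0.2500 + 0.5306 + 0.5218 + 0.2500 + 0.2500
  = 1.8024 bits
H(U) = -[(7/16)·log₂(7/16) + (1/2)·log₂(1/2) + (1/16)·log₂(1/16)]
  = 0.5218 + 0.5000 + 0.2500
  = 1.2718 bits
H(V) = -[(1/2)·log₂(1/2) + (1/2)·log₂(1/2)]
  = 0.5000 + 0.5000
  = 1.0000 bits

H(U) + H(V) = 1.2718 + 1.0000 = 2.2718 bits
Difference: H(U) + H(V) - H(U,V) = 2.2718 - 1.8024 = 0.4694 bits = I(U;V)

The difference is the mutual information; it is positive here, so U and V are dependent (knowing one reduces uncertainty about the other by 0.4694 bits).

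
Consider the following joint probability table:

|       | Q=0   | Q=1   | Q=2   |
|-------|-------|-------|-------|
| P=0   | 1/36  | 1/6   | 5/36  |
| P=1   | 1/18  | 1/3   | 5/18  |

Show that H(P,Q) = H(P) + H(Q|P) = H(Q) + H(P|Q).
Marginal P(P) (row sums):
  P(P=0) = 1/36 + 1/6 + 5/36 = 1/3
  P(P=1) = 1/18 + 1/3 + 5/18 = 2/3
Marginal P(Q) (column sums):
  P(Q=0) = 1/36 + 1/18 = 1/12
  P(Q=1) = 1/6 + 1/3 = 1/2
  P(Q=2) = 5/36 + 5/18 = 5/12

Decomposition 1: H(P) + H(Q|P)
H(P) = -[(1/3)·log₂(1/3) + (2/3)·log₂(2/3)]
  = 0.5283 + 0.3900
  = 0.9183 bits
H(Q|P) = -Σ P(P,Q)·log₂ P(Q|P), where P(Q|P) = P(P,Q) / P(P)
  (P=0,Q=0): P(Q|P) = (1/36)/(1/3) = 1/12;  -(1/36)·log₂(1/12) = 0.0996
  (P=0,Q=1): P(Q|P) = (1/6)/(1/3) = 1/2;  -(1/6)·log₂(1/2) = 0.1667
  (P=0,Q=2): P(Q|P) = (5/36)/(1/3) = 5/12;  -(5/36)·log₂(5/12) = 0.1754
  (P=1,Q=0): P(Q|P) = (1/18)/(2/3) = 1/12;  -(1/18)·log₂(1/12) = 0.1992
  (P=1,Q=1): P(Q|P) = (1/3)/(2/3) = 1/2;  -(1/3)·log₂(1/2) = 0.3333
  (P=1,Q=2): P(Q|P) = (5/18)/(2/3) = 5/12;  -(5/18)·log₂(5/12) = 0.3508
H(Q|P) = 0.0996 + 0.1667 + 0.1754 + 0.1992 + 0.3333 + 0.3508
  = 1.3250 bits
H(P) + H(Q|P) = 0.9183 + 1.3250 = 2.2433 bits

Decomposition 2: H(Q) + H(P|Q)
H(Q) = -[(1/12)·log₂(1/12) + (1/2)·log₂(1/2) + (5/12)·log₂(5/12)]
  = 0.2987 + 0.5000 + 0.5263
  = 1.3250 bits
H(P|Q) = -Σ P(P,Q)·log₂ P(P|Q), where P(P|Q) = P(P,Q) / P(Q)
  (P=0,Q=0): P(P|Q) = (1/36)/(1/12) = 1/3;  -(1/36)·log₂(1/3) = 0.0440
  (P=0,Q=1): P(P|Q) = (1/6)/(1/2) = 1/3;  -(1/6)·log₂(1/3) = 0.2642
  (P=0,Q=2): P(P|Q) = (5/36)/(5/12) = 1/3;  -(5/36)·log₂(1/3) = 0.2201
  (P=1,Q=0): P(P|Q) = (1/18)/(1/12) = 2/3;  -(1/18)·log₂(2/3) = 0.0325
  (P=1,Q=1): P(P|Q) = (1/3)/(1/2) = 2/3;  -(1/3)·log₂(2/3) = 0.1950
  (P=1,Q=2): P(P|Q) = (5/18)/(5/12) = 2/3;  -(5/18)·log₂(2/3) = 0.1625
H(P|Q) = 0.0440 + 0.2642 + 0.2201 + 0.0325 + 0.1950 + 0.1625
  = 0.9183 bits
H(Q) + H(P|Q) = 1.3250 + 0.9183 = 2.2433 bits

Direct computation of the joint entropy:
H(P,Q) = -[(1/36)·log₂(1/36) + (1/6)·log₂(1/6) + (5/36)·log₂(5/36) + (1/18)·log₂(1/18) + (1/3)·log₂(1/3) + (5/18)·log₂(5/18)]
  = 0.1436 + 0.4308 + 0.3956 + 0.2317 + 0.5283 + 0.5133
  = 2.2433 bits

All three agree: H(P,Q) = 2.2433 bits ✓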